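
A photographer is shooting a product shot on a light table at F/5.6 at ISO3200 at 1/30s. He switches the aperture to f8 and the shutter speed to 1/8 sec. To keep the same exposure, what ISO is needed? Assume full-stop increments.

Aperture: f/5.6 → f/8 — 1 stop smaller aperture (darker).
Shutter speed: 1/30 → 1/15 → 1/8 — 2 stops slower (brighter).
Net change so far: 1 stop brighter. Offset with the ISO: 3200 → 1600.

ISO 1600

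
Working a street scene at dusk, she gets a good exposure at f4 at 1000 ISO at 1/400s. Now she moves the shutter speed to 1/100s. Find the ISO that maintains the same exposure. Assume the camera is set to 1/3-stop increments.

Shutter speed: 1/400 → 1/320 → 1/250 → 1/200 → 1/160 → 1/125 → 1/100 — 2 stops slower (brighter).
Need 2 stops darker from the ISO: 1000 → 800 → 640 → 500 → 400 → 320 → 250.

ISO 250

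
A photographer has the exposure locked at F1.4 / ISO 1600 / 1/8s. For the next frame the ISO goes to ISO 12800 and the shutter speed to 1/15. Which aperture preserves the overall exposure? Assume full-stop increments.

f/2.8

ISO: 1600 → 3200 → 6400 → 12800 — 3 stops raised (brighter).
Shutter speed: 1/8 → 1/15 — 1 stop shorter (darker).
Net change so far: 2 stops brighter. Offset with the aperture: f/1.4 → f/2 → f/2.8.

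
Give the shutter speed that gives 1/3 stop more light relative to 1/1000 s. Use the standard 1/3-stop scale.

Shutter speed: 1/1000 → 1/800 — 1/3 stop slower (brighter).

1/800s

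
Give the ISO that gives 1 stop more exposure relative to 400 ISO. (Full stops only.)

ISO: 400 → 800 — 1 stop higher (brighter).

ISO 800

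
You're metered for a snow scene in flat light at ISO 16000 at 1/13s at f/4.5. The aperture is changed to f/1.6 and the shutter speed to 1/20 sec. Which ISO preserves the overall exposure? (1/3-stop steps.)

Aperture: f/4.5 → f/4 → f/3.5 → f/3.2 → f/2.8 → f/2.5 → f/2.2 → f/2 → f/1.8 → f/1.6 — 3 stops wider (brighter).
Shutter speed: 1/13 → 1/15 → 1/20 — 2/3 stop shorter (darker).
Net change so far: 2 1/3 stops brighter. Offset with the ISO: 16000 → 12800 → 10000 → 8000 → 6400 → 5000 → 4000 → 3200.

ISO 3200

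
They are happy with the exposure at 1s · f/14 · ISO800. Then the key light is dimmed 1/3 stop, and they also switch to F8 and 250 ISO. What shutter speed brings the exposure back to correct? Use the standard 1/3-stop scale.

1.3 s

Scene light: 1/3 stop darker.
Aperture: f/14 → f/13 → f/11 → f/10 → f/9 → f/8 — 1 2/3 stops wider (brighter).
ISO: 800 → 640 → 500 → 400 → 320 → 250 — 1 2/3 stops lower (darker).
Net so far: 1/3 stop darker. Shutter speed: 1 → 1.3.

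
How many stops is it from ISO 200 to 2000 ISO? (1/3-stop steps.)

3 1/3 stops

200 → 250 → 320 → 400 → 500 → 640 → 800 → 1000 → 1250 → 1600 → 2000 — count the steps: 10 third-stops = 3 1/3 stops.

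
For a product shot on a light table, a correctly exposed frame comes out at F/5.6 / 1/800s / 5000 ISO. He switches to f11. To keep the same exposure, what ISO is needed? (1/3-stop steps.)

ISO 20000

Aperture: f/5.6 → f/6.3 → f/7.1 → f/8 → f/9 → f/10 → f/11 — 2 stops stopped down (darker).
Need 2 stops brighter from the ISO: 5000 → 6400 → 8000 → 10000 → 12800 → 16000 → 20000.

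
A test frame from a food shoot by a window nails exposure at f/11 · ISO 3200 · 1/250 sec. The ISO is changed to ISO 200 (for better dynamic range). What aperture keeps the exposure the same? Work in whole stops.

f/2.8

ISO: 3200 → 1600 → 800 → 400 → 200 — 4 stops dropped (darker).
Need 4 stops brighter from the aperture: f/11 → f/8 → f/5.6 → f/4 → f/2.8.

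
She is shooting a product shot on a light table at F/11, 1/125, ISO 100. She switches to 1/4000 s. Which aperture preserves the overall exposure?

Shutter speed: 1/125 → 1/250 → 1/500 → 1/1000 → 1/2000 → 1/4000 — 5 stops faster (darker).
Need 5 stops brighter from the aperture: f/11 → f/8 → f/5.6 → f/4 → f/2.8 → f/2.

f/2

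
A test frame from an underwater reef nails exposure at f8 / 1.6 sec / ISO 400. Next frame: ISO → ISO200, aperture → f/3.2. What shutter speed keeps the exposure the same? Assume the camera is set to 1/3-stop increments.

ISO: 400 → 320 → 250 → 200 — 1 stop lower (darker).
Aperture: f/8 → f/7.1 → f/6.3 → f/5.6 → f/5 → f/4.5 → f/4 → f/3.5 → f/3.2 — 2 2/3 stops opened up (brighter).
Net change so far: 1 2/3 stops brighter. Offset with the shutter speed: 1.6 → 1.3 → 1 → 0.8 → 0.6 → 0.5.

0.5 s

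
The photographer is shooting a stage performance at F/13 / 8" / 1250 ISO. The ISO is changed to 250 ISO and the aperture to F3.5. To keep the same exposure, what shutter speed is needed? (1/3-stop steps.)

ISO: 1250 → 1000 → 800 → 640 → 500 → 400 → 320 → 250 — 2 1/3 stops lower (darker).
Aperture: f/13 → f/11 → f/10 → f/9 → f/8 → f/7.1 → f/6.3 → f/5.6 → f/5 → f/4.5 → f/4 → f/3.5 — 3 2/3 stops opened up (brighter).
Net change so far: 1 1/3 stops brighter. Offset with the shutter speed: 8 → 6 → 5 → 4 → 3.2.

3.2 s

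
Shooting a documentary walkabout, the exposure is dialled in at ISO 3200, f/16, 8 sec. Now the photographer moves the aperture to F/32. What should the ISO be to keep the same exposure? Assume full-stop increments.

ISO 12800

Aperture: f/16 → f/22 → f/32 — 2 stops smaller aperture (darker).
Need 2 stops brighter from the ISO: 3200 → 6400 → 12800.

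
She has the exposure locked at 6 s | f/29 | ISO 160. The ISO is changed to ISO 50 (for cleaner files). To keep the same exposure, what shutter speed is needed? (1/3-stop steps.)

ISO: 160 → 125 → 100 → 80 → 64 → 50 — 1 2/3 stops lower (darker).
Need 1 2/3 stops brighter from the shutter speed: 6 → 8 → 10 → 13 → 15 → 20.

20 s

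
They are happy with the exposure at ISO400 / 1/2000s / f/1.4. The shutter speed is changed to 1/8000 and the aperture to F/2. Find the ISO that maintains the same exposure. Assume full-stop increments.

ISO 3200

Shutter speed: 1/2000 → 1/4000 → 1/8000 — 2 stops faster (darker).
Aperture: f/1.4 → f/2 — 1 stop narrower (darker).
Net change so far: 3 stops darker. Offset with the ISO: 400 → 800 → 1600 → 3200.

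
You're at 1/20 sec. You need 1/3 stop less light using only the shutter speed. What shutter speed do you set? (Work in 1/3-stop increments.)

1/25s

Shutter speed: 1/20 → 1/25 — 1/3 stop shorter (darker).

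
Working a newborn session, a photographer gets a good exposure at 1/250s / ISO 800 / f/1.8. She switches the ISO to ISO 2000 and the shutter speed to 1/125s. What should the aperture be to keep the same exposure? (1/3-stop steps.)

ISO: 800 → 1000 → 1250 → 1600 → 2000 — 1 1/3 stops raised (brighter).
Shutter speed: 1/250 → 1/200 → 1/160 → 1/125 — 1 stop slower (brighter).
Net change so far: 2 1/3 stops brighter. Offset with the aperture: f/1.8 → f/2 → f/2.2 → f/2.5 → f/2.8 → f/3.2 → f/3.5 → f/4.

f/4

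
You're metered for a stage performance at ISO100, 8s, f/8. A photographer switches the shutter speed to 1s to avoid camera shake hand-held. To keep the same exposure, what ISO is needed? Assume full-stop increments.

Shutter speed: 8 → 4 → 2 → 1 — 3 stops faster (darker).
Need 3 stops brighter from the ISO: 100 → 200 → 400 → 800.

ISO 800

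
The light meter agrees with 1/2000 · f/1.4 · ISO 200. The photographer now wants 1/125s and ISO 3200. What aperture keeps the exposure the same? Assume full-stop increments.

Shutter speed: 1/2000 → 1/1000 → 1/500 → 1/250 → 1/125 — 4 stops slower (brighter).
ISO: 200 → 400 → 800 → 1600 → 3200 — 4 stops higher (brighter).
Net change so far: 8 stops brighter. Offset with the aperture: f/1.4 → f/2 → f/2.8 → f/4 → f/5.6 → f/8 → f/11 → f/16 → f/22.

f/22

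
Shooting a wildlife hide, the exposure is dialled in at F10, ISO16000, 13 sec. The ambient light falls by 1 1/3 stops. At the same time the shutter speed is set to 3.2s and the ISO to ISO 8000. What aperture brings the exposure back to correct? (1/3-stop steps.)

Scene light: 1 1/3 stops darker.
Shutter speed: 13 → 10 → 8 → 6 → 5 → 4 → 3.2 — 2 stops faster (darker).
ISO: 16000 → 12800 → 10000 → 8000 — 1 stop dropped (darker).
Net so far: 4 1/3 stops darker. Aperture: f/10 → f/9 → f/8 → f/7.1 → f/6.3 → f/5.6 → f/5 → f/4.5 → f/4 → f/3.5 → f/3.2 → f/2.8 → f/2.5 → f/2.2.

f/2.2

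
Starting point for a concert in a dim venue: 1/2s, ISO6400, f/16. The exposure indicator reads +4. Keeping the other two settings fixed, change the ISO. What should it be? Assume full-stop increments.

Overexposed by 4 stops → need 4 stops darker.
ISO: 6400 → 3200 → 1600 → 800 → 400.

ISO 400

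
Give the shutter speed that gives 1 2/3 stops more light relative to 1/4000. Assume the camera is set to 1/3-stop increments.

Shutter speed: 1/4000 → 1/3200 → 1/2500 → 1/2000 → 1/1600 → 1/1250 — 1 2/3 stops longer (brighter).

1/1250s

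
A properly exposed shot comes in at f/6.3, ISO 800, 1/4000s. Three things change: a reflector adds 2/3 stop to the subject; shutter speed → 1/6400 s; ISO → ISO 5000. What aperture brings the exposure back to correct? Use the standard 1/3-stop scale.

f/16

Scene light: 2/3 stop brighter.
Shutter speed: 1/4000 → 1/5000 → 1/6400 — 2/3 stop shorter (darker).
ISO: 800 → 1000 → 1250 → 1600 → 2000 → 2500 → 3200 → 4000 → 5000 — 2 2/3 stops higher (brighter).
Net so far: 2 2/3 stops brighter. Aperture: f/6.3 → f/7.1 → f/8 → f/9 → f/10 → f/11 → f/13 → f/14 → f/16.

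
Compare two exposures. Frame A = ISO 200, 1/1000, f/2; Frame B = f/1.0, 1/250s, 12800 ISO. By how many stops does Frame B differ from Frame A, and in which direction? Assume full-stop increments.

Aperture: f/2 → f/1.4 → f/1.0 — 2 stops opened up (brighter).
Shutter speed: 1/1000 → 1/500 → 1/250 — 2 stops longer (brighter).
ISO: 200 → 400 → 800 → 1600 → 3200 → 6400 → 12800 — 6 stops raised (brighter).
Net: +2 +2 +6 = +10 stops.

10 stops brighter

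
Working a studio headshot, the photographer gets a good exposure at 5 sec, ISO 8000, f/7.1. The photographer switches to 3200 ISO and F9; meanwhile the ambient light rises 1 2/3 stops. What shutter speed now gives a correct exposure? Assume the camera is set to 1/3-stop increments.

Scene light: 1 2/3 stops brighter.
ISO: 8000 → 6400 → 5000 → 4000 → 3200 — 1 1/3 stops lower (darker).
Aperture: f/7.1 → f/8 → f/9 — 2/3 stop narrower (darker).
Net so far: 1/3 stop darker. Shutter speed: 5 → 6.

6 s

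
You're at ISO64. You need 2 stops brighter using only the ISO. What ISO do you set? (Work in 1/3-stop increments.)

ISO 250

ISO: 64 → 80 → 100 → 125 → 160 → 200 → 250 — 2 stops raised (brighter).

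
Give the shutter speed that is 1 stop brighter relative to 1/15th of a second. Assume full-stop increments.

Shutter speed: 1/15 → 1/8 — 1 stop slower (brighter).

1/8s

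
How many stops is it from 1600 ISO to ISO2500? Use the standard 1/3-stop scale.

2/3 stop

1600 → 2000 → 2500 — count the steps: 2 third-stops = 2/3 stop.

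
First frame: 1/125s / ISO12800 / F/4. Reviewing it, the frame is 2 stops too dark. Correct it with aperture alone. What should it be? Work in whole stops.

Underexposed by 2 stops → need 2 stops brighter.
Aperture: f/4 → f/2.8 → f/2.

f/2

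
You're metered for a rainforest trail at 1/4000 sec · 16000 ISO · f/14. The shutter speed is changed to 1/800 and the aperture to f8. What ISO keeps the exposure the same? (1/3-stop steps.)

ISO 1000

Shutter speed: 1/4000 → 1/3200 → 1/2500 → 1/2000 → 1/1600 → 1/1250 → 1/1000 → 1/800 — 2 1/3 stops longer (brighter).
Aperture: f/14 → f/13 → f/11 → f/10 → f/9 → f/8 — 1 2/3 stops wider (brighter).
Net change so far: 4 stops brighter. Offset with the ISO: 16000 → 12800 → 10000 → 8000 → 6400 → 5000 → 4000 → 3200 → 2500 → 2000 → 1600 → 1250 → 1000.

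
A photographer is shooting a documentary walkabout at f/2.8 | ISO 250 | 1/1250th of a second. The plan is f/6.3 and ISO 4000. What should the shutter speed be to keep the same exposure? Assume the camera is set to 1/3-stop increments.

Aperture: f/2.8 → f/3.2 → f/3.5 → f/4 → f/4.5 → f/5 → f/5.6 → f/6.3 — 2 1/3 stops stopped down (darker).
ISO: 250 → 320 → 400 → 500 → 640 → 800 → 1000 → 1250 → 1600 → 2000 → 2500 → 3200 → 4000 — 4 stops raised (brighter).
Net change so far: 1 2/3 stops brighter. Offset with the shutter speed: 1/1250 → 1/1600 → 1/2000 → 1/2500 → 1/3200 → 1/4000.

1/4000s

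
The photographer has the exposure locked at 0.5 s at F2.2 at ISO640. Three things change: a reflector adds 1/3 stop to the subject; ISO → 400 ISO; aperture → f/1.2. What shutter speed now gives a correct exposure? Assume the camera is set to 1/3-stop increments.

Scene light: 1/3 stop brighter.
ISO: 640 → 500 → 400 — 2/3 stop dropped (darker).
Aperture: f/2.2 → f/2 → f/1.8 → f/1.6 → f/1.4 → f/1.2 — 1 2/3 stops larger aperture (brighter).
Net so far: 1 1/3 stops brighter. Shutter speed: 0.5 → 0.4 → 0.3 → 1/4 → 1/5.

1/5s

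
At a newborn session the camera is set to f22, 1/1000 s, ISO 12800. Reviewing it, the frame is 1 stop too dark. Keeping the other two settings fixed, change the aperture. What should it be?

f/16

Underexposed by 1 stop → need 1 stop brighter.
Aperture: f/22 → f/16.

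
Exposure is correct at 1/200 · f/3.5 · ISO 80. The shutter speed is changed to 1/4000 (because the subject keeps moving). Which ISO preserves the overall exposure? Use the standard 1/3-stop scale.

ISO 1600

Shutter speed: 1/200 → 1/250 → 1/320 → 1/400 → 1/500 → 1/640 → 1/800 → 1/1000 → 1/1250 → 1/1600 → 1/2000 → 1/2500 → 1/3200 → 1/4000 — 4 1/3 stops faster (darker).
Need 4 1/3 stops brighter from the ISO: 80 → 100 → 125 → 160 → 200 → 250 → 320 → 400 → 500 → 640 → 800 → 1000 → 1250 → 1600.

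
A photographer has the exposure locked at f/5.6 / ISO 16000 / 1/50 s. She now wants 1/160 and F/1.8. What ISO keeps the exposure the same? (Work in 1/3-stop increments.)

Shutter speed: 1/50 → 1/60 → 1/80 → 1/100 → 1/125 → 1/160 — 1 2/3 stops shorter (darker).
Aperture: f/5.6 → f/5 → f/4.5 → f/4 → f/3.5 → f/3.2 → f/2.8 → f/2.5 → f/2.2 → f/2 → f/1.8 — 3 1/3 stops wider (brighter).
Net change so far: 1 2/3 stops brighter. Offset with the ISO: 16000 → 12800 → 10000 → 8000 → 6400 → 5000.

ISO 5000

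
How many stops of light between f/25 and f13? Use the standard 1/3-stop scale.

f/25 → f/22 → f/20 → f/18 → f/16 → f/14 → f/13 — count the steps: 6 third-stops = 2 stops.

2 stops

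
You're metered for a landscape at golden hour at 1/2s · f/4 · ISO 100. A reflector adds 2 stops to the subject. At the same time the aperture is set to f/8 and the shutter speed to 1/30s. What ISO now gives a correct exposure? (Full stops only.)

ISO 1600

Scene light: 2 stops brighter.
Aperture: f/4 → f/5.6 → f/8 — 2 stops smaller aperture (darker).
Shutter speed: 1/2 → 1/4 → 1/8 → 1/15 → 1/30 — 4 stops faster (darker).
Net so far: 4 stops darker. ISO: 100 → 200 → 400 → 800 → 1600.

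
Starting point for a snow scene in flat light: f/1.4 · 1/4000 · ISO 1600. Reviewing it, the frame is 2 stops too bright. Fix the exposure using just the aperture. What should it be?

Overexposed by 2 stops → need 2 stops darker.
Aperture: f/1.4 → f/2 → f/2.8.

f/2.8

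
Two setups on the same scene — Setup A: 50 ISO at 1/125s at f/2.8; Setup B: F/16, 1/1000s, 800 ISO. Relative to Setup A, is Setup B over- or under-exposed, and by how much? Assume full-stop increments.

Aperture: f/2.8 → f/4 → f/5.6 → f/8 → f/11 → f/16 — 5 stops stopped down (darker).
Shutter speed: 1/125 → 1/250 → 1/500 → 1/1000 — 3 stops faster (darker).
ISO: 50 → 100 → 200 → 400 → 800 — 4 stops higher (brighter).
Net: −5 −3 +4 = −4 stops.

4 stops darker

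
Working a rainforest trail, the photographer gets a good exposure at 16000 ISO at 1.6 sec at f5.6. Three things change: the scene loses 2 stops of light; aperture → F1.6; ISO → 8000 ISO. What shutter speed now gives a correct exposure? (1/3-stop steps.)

1 s

Scene light: 2 stops darker.
Aperture: f/5.6 → f/5 → f/4.5 → f/4 → f/3.5 → f/3.2 → f/2.8 → f/2.5 → f/2.2 → f/2 → f/1.8 → f/1.6 — 3 2/3 stops opened up (brighter).
ISO: 16000 → 12800 → 10000 → 8000 — 1 stop dropped (darker).
Net so far: 2/3 stop brighter. Shutter speed: 1.6 → 1.3 → 1.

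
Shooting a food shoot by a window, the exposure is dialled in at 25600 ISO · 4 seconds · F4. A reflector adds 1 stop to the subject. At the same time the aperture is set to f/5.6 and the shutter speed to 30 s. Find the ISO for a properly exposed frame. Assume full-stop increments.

ISO 3200

Scene light: 1 stop brighter.
Aperture: f/4 → f/5.6 — 1 stop stopped down (darker).
Shutter speed: 4 → 8 → 15 → 30 — 3 stops slower (brighter).
Net so far: 3 stops brighter. ISO: 25600 → 12800 → 6400 → 3200.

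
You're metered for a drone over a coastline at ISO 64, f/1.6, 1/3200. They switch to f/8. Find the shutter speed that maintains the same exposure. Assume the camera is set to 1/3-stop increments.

1/125s

Aperture: f/1.6 → f/1.8 → f/2 → f/2.2 → f/2.5 → f/2.8 → f/3.2 → f/3.5 → f/4 → f/4.5 → f/5 → f/5.6 → f/6.3 → f/7.1 → f/8 — 4 2/3 stops stopped down (darker).
Need 4 2/3 stops brighter from the shutter speed: 1/3200 → 1/2500 → 1/2000 → 1/1600 → 1/1250 → 1/1000 → 1/800 → 1/640 → 1/500 → 1/400 → 1/320 → 1/250 → 1/200 → 1/160 → 1/125.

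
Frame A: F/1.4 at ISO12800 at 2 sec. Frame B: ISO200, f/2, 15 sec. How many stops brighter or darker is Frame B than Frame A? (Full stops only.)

4 stops darker

Aperture: f/1.4 → f/2 — 1 stop narrower (darker).
Shutter speed: 2 → 4 → 8 → 15 — 3 stops slower (brighter).
ISO: 12800 → 6400 → 3200 → 1600 → 800 → 400 → 200 — 6 stops lower (darker).
Net: −1 +3 −6 = −4 stops.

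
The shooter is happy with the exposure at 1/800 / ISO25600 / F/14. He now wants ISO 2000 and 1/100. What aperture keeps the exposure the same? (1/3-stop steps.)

f/11

ISO: 25600 → 20000 → 16000 → 12800 → 10000 → 8000 → 6400 → 5000 → 4000 → 3200 → 2500 → 2000 — 3 2/3 stops dropped (darker).
Shutter speed: 1/800 → 1/640 → 1/500 → 1/400 → 1/320 → 1/250 → 1/200 → 1/160 → 1/125 → 1/100 — 3 stops slower (brighter).
Net change so far: 2/3 stop darker. Offset with the aperture: f/14 → f/13 → f/11.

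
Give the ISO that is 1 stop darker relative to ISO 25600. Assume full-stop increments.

ISO 12800

ISO: 25600 → 12800 — 1 stop dropped (darker).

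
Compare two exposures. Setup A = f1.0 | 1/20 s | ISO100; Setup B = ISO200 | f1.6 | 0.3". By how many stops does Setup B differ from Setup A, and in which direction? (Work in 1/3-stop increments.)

2 1/3 stops brighter

Aperture: f/1.0 → f/1.1 → f/1.2 → f/1.4 → f/1.6 — 1 1/3 stops smaller aperture (darker).
Shutter speed: 1/20 → 1/15 → 1/13 → 1/10 → 1/8 → 1/6 → 1/5 → 1/4 → 0.3 — 2 2/3 stops longer (brighter).
ISO: 100 → 125 → 160 → 200 — 1 stop higher (brighter).
Net: −1 1/3 +2 2/3 +1 = +2 1/3 stops.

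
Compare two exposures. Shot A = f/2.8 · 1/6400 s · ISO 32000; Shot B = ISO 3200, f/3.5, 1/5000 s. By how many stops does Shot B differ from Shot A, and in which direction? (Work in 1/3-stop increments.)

Aperture: f/2.8 → f/3.2 → f/3.5 — 2/3 stop narrower (darker).
Shutter speed: 1/6400 → 1/5000 — 1/3 stop longer (brighter).
ISO: 32000 → 25600 → 20000 → 16000 → 12800 → 10000 → 8000 → 6400 → 5000 → 4000 → 3200 — 3 1/3 stops dropped (darker).
Net: −2/3 +1/3 −3 1/3 = −3 2/3 stops.

3 2/3 stops darker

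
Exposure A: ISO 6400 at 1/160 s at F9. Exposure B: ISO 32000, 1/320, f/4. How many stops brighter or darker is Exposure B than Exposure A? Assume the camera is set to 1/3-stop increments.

3 2/3 stops brighter

Aperture: f/9 → f/8 → f/7.1 → f/6.3 → f/5.6 → f/5 → f/4.5 → f/4 — 2 1/3 stops wider (brighter).
Shutter speed: 1/160 → 1/200 → 1/250 → 1/320 — 1 stop shorter (darker).
ISO: 6400 → 8000 → 10000 → 12800 → 16000 → 20000 → 25600 → 32000 — 2 1/3 stops raised (brighter).
Net: +2 1/3 −1 +2 1/3 = +3 2/3 stops.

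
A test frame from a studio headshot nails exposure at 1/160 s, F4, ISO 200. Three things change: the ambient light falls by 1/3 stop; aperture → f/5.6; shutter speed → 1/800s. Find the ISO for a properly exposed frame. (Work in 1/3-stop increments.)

Scene light: 1/3 stop darker.
Aperture: f/4 → f/4.5 → f/5 → f/5.6 — 1 stop narrower (darker).
Shutter speed: 1/160 → 1/200 → 1/250 → 1/320 → 1/400 → 1/500 → 1/640 → 1/800 — 2 1/3 stops faster (darker).
Net so far: 3 2/3 stops darker. ISO: 200 → 250 → 320 → 400 → 500 → 640 → 800 → 1000 → 1250 → 1600 → 2000 → 2500.

ISO 2500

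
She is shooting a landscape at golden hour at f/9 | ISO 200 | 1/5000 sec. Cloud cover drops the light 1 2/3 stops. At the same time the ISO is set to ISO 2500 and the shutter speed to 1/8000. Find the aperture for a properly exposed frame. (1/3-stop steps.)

f/14

Scene light: 1 2/3 stops darker.
ISO: 200 → 250 → 320 → 400 → 500 → 640 → 800 → 1000 → 1250 → 1600 → 2000 → 2500 — 3 2/3 stops raised (brighter).
Shutter speed: 1/5000 → 1/6400 → 1/8000 — 2/3 stop shorter (darker).
Net so far: 1 1/3 stops brighter. Aperture: f/9 → f/10 → f/11 → f/13 → f/14.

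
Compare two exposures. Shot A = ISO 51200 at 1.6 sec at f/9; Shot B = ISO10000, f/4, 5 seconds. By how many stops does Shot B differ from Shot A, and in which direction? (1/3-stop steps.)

1 2/3 stops brighter

Aperture: f/9 → f/8 → f/7.1 → f/6.3 → f/5.6 → f/5 → f/4.5 → f/4 — 2 1/3 stops opened up (brighter).
Shutter speed: 1.6 → 2 → 2.5 → 3.2 → 4 → 5 — 1 2/3 stops longer (brighter).
ISO: 51200 → 40000 → 32000 → 25600 → 20000 → 16000 → 12800 → 10000 — 2 1/3 stops lower (darker).
Net: +2 1/3 +1 2/3 −2 1/3 = +1 2/3 stops.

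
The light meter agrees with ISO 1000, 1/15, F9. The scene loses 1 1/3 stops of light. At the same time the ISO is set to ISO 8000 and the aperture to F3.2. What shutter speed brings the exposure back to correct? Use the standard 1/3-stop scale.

1/400s

Scene light: 1 1/3 stops darker.
ISO: 1000 → 1250 → 1600 → 2000 → 2500 → 3200 → 4000 → 5000 → 6400 → 8000 — 3 stops higher (brighter).
Aperture: f/9 → f/8 → f/7.1 → f/6.3 → f/5.6 → f/5 → f/4.5 → f/4 → f/3.5 → f/3.2 — 3 stops opened up (brighter).
Net so far: 4 2/3 stops brighter. Shutter speed: 1/15 → 1/20 → 1/25 → 1/30 → 1/40 → 1/50 → 1/60 → 1/80 → 1/100 → 1/125 → 1/160 → 1/200 → 1/250 → 1/320 → 1/400.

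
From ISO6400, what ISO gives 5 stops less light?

ISO 200

ISO: 6400 → 3200 → 1600 → 800 → 400 → 200 — 5 stops dropped (darker).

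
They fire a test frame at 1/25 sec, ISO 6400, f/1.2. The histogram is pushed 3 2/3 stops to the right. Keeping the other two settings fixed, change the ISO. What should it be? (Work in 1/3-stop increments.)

Overexposed by 3 2/3 stops → need 3 2/3 stops darker.
ISO: 6400 → 5000 → 4000 → 3200 → 2500 → 2000 → 1600 → 1250 → 1000 → 800 → 640 → 500.

ISO 500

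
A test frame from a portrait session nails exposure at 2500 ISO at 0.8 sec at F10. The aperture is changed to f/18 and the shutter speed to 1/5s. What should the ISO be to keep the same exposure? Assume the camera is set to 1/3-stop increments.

ISO 32000

Aperture: f/10 → f/11 → f/13 → f/14 → f/16 → f/18 — 1 2/3 stops stopped down (darker).
Shutter speed: 0.8 → 0.6 → 0.5 → 0.4 → 0.3 → 1/4 → 1/5 — 2 stops shorter (darker).
Net change so far: 3 2/3 stops darker. Offset with the ISO: 2500 → 3200 → 4000 → 5000 → 6400 → 8000 → 10000 → 12800 → 16000 → 20000 → 25600 → 32000.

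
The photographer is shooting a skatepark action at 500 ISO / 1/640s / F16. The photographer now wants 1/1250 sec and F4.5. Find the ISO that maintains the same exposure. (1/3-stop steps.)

ISO 80

Shutter speed: 1/640 → 1/800 → 1/1000 → 1/1250 — 1 stop shorter (darker).
Aperture: f/16 → f/14 → f/13 → f/11 → f/10 → f/9 → f/8 → f/7.1 → f/6.3 → f/5.6 → f/5 → f/4.5 — 3 2/3 stops larger aperture (brighter).
Net change so far: 2 2/3 stops brighter. Offset with the ISO: 500 → 400 → 320 → 250 → 200 → 160 → 125 → 100 → 80.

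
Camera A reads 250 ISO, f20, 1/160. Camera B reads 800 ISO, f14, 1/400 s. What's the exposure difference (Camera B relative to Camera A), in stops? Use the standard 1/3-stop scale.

Aperture: f/20 → f/18 → f/16 → f/14 — 1 stop wider (brighter).
Shutter speed: 1/160 → 1/200 → 1/250 → 1/320 → 1/400 — 1 1/3 stops shorter (darker).
ISO: 250 → 320 → 400 → 500 → 640 → 800 — 1 2/3 stops raised (brighter).
Net: +1 −1 1/3 +1 2/3 = +1 1/3 stops.

1 1/3 stops brighter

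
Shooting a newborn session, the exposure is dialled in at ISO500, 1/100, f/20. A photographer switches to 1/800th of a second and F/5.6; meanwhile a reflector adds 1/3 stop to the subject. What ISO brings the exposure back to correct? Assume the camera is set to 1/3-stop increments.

Scene light: 1/3 stop brighter.
Shutter speed: 1/100 → 1/125 → 1/160 → 1/200 → 1/250 → 1/320 → 1/400 → 1/500 → 1/640 → 1/800 — 3 stops faster (darker).
Aperture: f/20 → f/18 → f/16 → f/14 → f/13 → f/11 → f/10 → f/9 → f/8 → f/7.1 → f/6.3 → f/5.6 — 3 2/3 stops opened up (brighter).
Net so far: 1 stop brighter. ISO: 500 → 400 → 320 → 250.

ISO 250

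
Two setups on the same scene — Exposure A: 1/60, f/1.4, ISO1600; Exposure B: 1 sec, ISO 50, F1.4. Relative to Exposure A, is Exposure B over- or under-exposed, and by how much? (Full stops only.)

Aperture: unchanged.
Shutter speed: 1/60 → 1/30 → 1/15 → 1/8 → 1/4 → 1/2 → 1 — 6 stops longer (brighter).
ISO: 1600 → 800 → 400 → 200 → 100 → 50 — 5 stops lower (darker).
Net: +6 −5 = +1 stop.

1 stop brighter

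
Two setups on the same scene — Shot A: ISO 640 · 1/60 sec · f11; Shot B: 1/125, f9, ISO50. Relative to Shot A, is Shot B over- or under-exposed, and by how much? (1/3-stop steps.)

4 stops darker

Aperture: f/11 → f/10 → f/9 — 2/3 stop opened up (brighter).
Shutter speed: 1/60 → 1/80 → 1/100 → 1/125 — 1 stop faster (darker).
ISO: 640 → 500 → 400 → 320 → 250 → 200 → 160 → 125 → 100 → 80 → 64 → 50 — 3 2/3 stops dropped (darker).
Net: +2/3 −1 −3 2/3 = −4 stops.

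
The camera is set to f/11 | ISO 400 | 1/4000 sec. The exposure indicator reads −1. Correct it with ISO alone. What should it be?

ISO 800

Underexposed by 1 stop → need 1 stop brighter.
ISO: 400 → 800.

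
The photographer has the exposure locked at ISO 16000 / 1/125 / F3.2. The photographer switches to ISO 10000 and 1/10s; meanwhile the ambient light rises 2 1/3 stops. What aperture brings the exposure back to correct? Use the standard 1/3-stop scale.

Scene light: 2 1/3 stops brighter.
ISO: 16000 → 12800 → 10000 — 2/3 stop lower (darker).
Shutter speed: 1/125 → 1/100 → 1/80 → 1/60 → 1/50 → 1/40 → 1/30 → 1/25 → 1/20 → 1/15 → 1/13 → 1/10 — 3 2/3 stops longer (brighter).
Net so far: 5 1/3 stops brighter. Aperture: f/3.2 → f/3.5 → f/4 → f/4.5 → f/5 → f/5.6 → f/6.3 → f/7.1 → f/8 → f/9 → f/10 → f/11 → f/13 → f/14 → f/16 → f/18 → f/20.

f/20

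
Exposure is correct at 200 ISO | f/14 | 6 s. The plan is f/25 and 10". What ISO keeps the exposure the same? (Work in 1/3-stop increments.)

ISO 400

Aperture: f/14 → f/16 → f/18 → f/20 → f/22 → f/25 — 1 2/3 stops stopped down (darker).
Shutter speed: 6 → 8 → 10 — 2/3 stop slower (brighter).
Net change so far: 1 stop darker. Offset with the ISO: 200 → 250 → 320 → 400.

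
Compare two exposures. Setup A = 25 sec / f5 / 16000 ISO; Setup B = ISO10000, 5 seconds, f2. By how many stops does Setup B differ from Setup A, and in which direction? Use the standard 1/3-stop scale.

Aperture: f/5 → f/4.5 → f/4 → f/3.5 → f/3.2 → f/2.8 → f/2.5 → f/2.2 → f/2 — 2 2/3 stops opened up (brighter).
Shutter speed: 25 → 20 → 15 → 13 → 10 → 8 → 6 → 5 — 2 1/3 stops shorter (darker).
ISO: 16000 → 12800 → 10000 — 2/3 stop dropped (darker).
Net: +2 2/3 −2 1/3 −2/3 = −1/3 stops.

1/3 stop darker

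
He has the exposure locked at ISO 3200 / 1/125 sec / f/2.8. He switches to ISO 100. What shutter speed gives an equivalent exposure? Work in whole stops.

1/4s

ISO: 3200 → 1600 → 800 → 400 → 200 → 100 — 5 stops dropped (darker).
Need 5 stops brighter from the shutter speed: 1/125 → 1/60 → 1/30 → 1/15 → 1/8 → 1/4.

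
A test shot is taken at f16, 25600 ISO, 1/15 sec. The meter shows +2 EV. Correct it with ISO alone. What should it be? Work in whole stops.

ISO 6400

Overexposed by 2 stops → need 2 stops darker.
ISO: 25600 → 12800 → 6400.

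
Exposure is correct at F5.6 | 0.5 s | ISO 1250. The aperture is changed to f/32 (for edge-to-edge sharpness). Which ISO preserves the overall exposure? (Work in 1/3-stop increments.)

ISO 40000

Aperture: f/5.6 → f/6.3 → f/7.1 → f/8 → f/9 → f/10 → f/11 → f/13 → f/14 → f/16 → f/18 → f/20 → f/22 → f/25 → f/29 → f/32 — 5 stops smaller aperture (darker).
Need 5 stops brighter from the ISO: 1250 → 1600 → 2000 → 2500 → 3200 → 4000 → 5000 → 6400 → 8000 → 10000 → 12800 → 16000 → 20000 → 25600 → 32000 → 40000.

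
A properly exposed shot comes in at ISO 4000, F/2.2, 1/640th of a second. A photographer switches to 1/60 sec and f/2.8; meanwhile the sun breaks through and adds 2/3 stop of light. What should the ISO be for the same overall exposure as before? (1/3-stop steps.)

ISO 400

Scene light: 2/3 stop brighter.
Shutter speed: 1/640 → 1/500 → 1/400 → 1/320 → 1/250 → 1/200 → 1/160 → 1/125 → 1/100 → 1/80 → 1/60 — 3 1/3 stops longer (brighter).
Aperture: f/2.2 → f/2.5 → f/2.8 — 2/3 stop smaller aperture (darker).
Net so far: 3 1/3 stops brighter. ISO: 4000 → 3200 → 2500 → 2000 → 1600 → 1250 → 1000 → 800 → 640 → 500 → 400.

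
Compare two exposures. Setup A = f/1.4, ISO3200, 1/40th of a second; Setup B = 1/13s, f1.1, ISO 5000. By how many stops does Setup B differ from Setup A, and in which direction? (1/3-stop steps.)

Aperture: f/1.4 → f/1.2 → f/1.1 — 2/3 stop wider (brighter).
Shutter speed: 1/40 → 1/30 → 1/25 → 1/20 → 1/15 → 1/13 — 1 2/3 stops slower (brighter).
ISO: 3200 → 4000 → 5000 — 2/3 stop higher (brighter).
Net: +2/3 +1 2/3 +2/3 = +3 stops.

3 stops brighter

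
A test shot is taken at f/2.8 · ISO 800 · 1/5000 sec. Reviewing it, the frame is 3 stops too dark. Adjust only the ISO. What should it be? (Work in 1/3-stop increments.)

Underexposed by 3 stops → need 3 stops brighter.
ISO: 800 → 1000 → 1250 → 1600 → 2000 → 2500 → 3200 → 4000 → 5000 → 6400.

ISO 6400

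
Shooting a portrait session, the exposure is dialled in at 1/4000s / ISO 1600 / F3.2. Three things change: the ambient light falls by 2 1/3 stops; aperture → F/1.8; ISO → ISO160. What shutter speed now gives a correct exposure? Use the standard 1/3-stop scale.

1/250s

Scene light: 2 1/3 stops darker.
Aperture: f/3.2 → f/2.8 → f/2.5 → f/2.2 → f/2 → f/1.8 — 1 2/3 stops wider (brighter).
ISO: 1600 → 1250 → 1000 → 800 → 640 → 500 → 400 → 320 → 250 → 200 → 160 — 3 1/3 stops dropped (darker).
Net so far: 4 stops darker. Shutter speed: 1/4000 → 1/3200 → 1/2500 → 1/2000 → 1/1600 → 1/1250 → 1/1000 → 1/800 → 1/640 → 1/500 → 1/400 → 1/320 → 1/250.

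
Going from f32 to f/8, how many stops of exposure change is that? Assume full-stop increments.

f/32 → f/22 → f/16 → f/11 → f/8 — count the steps: 4 stops.

4 stops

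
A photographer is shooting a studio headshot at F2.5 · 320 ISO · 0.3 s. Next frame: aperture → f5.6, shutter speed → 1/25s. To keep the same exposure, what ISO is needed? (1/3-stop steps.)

ISO 12800

Aperture: f/2.5 → f/2.8 → f/3.2 → f/3.5 → f/4 → f/4.5 → f/5 → f/5.6 — 2 1/3 stops narrower (darker).
Shutter speed: 0.3 → 1/4 → 1/5 → 1/6 → 1/8 → 1/10 → 1/13 → 1/15 → 1/20 → 1/25 — 3 stops shorter (darker).
Net change so far: 5 1/3 stops darker. Offset with the ISO: 320 → 400 → 500 → 640 → 800 → 1000 → 1250 → 1600 → 2000 → 2500 → 3200 → 4000 → 5000 → 6400 → 8000 → 10000 → 12800.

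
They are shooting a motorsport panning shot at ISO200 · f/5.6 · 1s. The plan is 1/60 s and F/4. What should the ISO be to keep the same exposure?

Shutter speed: 1 → 1/2 → 1/4 → 1/8 → 1/15 → 1/30 → 1/60 — 6 stops shorter (darker).
Aperture: f/5.6 → f/4 — 1 stop larger aperture (brighter).
Net change so far: 5 stops darker. Offset with the ISO: 200 → 400 → 800 → 1600 → 3200 → 6400.

ISO 6400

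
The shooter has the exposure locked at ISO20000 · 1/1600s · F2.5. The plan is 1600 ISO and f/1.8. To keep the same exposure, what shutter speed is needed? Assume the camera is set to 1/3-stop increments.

ISO: 20000 → 16000 → 12800 → 10000 → 8000 → 6400 → 5000 → 4000 → 3200 → 2500 → 2000 → 1600 — 3 2/3 stops dropped (darker).
Aperture: f/2.5 → f/2.2 → f/2 → f/1.8 — 1 stop opened up (brighter).
Net change so far: 2 2/3 stops darker. Offset with the shutter speed: 1/1600 → 1/1250 → 1/1000 → 1/800 → 1/640 → 1/500 → 1/400 → 1/320 → 1/250.

1/250s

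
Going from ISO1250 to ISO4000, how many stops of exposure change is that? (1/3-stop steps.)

1 2/3 stops

1250 → 1600 → 2000 → 2500 → 3200 → 4000 — count the steps: 5 third-stops = 1 2/3 stops.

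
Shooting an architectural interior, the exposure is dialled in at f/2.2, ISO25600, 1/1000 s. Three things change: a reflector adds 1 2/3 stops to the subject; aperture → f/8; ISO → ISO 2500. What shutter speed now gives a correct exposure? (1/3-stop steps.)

1/25s

Scene light: 1 2/3 stops brighter.
Aperture: f/2.2 → f/2.5 → f/2.8 → f/3.2 → f/3.5 → f/4 → f/4.5 → f/5 → f/5.6 → f/6.3 → f/7.1 → f/8 — 3 2/3 stops narrower (darker).
ISO: 25600 → 20000 → 16000 → 12800 → 10000 → 8000 → 6400 → 5000 → 4000 → 3200 → 2500 — 3 1/3 stops lower (darker).
Net so far: 5 1/3 stops darker. Shutter speed: 1/1000 → 1/800 → 1/640 → 1/500 → 1/400 → 1/320 → 1/250 → 1/200 → 1/160 → 1/125 → 1/100 → 1/80 → 1/60 → 1/50 → 1/40 → 1/30 → 1/25.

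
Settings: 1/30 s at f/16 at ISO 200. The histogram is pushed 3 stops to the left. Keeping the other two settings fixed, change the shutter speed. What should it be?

Underexposed by 3 stops → need 3 stops brighter.
Shutter speed: 1/30 → 1/15 → 1/8 → 1/4.

1/4s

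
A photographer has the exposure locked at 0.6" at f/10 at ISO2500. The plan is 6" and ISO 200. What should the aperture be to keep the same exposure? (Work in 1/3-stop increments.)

f/9

Shutter speed: 0.6 → 0.8 → 1 → 1.3 → 1.6 → 2 → 2.5 → 3.2 → 4 → 5 → 6 — 3 1/3 stops longer (brighter).
ISO: 2500 → 2000 → 1600 → 1250 → 1000 → 800 → 640 → 500 → 400 → 320 → 250 → 200 — 3 2/3 stops lower (darker).
Net change so far: 1/3 stop darker. Offset with the aperture: f/10 → f/9.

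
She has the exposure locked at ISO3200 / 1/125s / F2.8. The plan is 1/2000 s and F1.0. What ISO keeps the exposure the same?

Shutter speed: 1/125 → 1/250 → 1/500 → 1/1000 → 1/2000 — 4 stops faster (darker).
Aperture: f/2.8 → f/2 → f/1.4 → f/1.0 — 3 stops larger aperture (brighter).
Net change so far: 1 stop darker. Offset with the ISO: 3200 → 6400.

ISO 6400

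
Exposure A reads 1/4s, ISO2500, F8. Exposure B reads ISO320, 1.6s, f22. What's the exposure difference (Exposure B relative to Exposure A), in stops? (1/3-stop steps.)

3 1/3 stops darker

Aperture: f/8 → f/9 → f/10 → f/11 → f/13 → f/14 → f/16 → f/18 → f/20 → f/22 — 3 stops narrower (darker).
Shutter speed: 1/4 → 0.3 → 0.4 → 0.5 → 0.6 → 0.8 → 1 → 1.3 → 1.6 — 2 2/3 stops slower (brighter).
ISO: 2500 → 2000 → 1600 → 1250 → 1000 → 800 → 640 → 500 → 400 → 320 — 3 stops lower (darker).
Net: −3 +2 2/3 −3 = −3 1/3 stops.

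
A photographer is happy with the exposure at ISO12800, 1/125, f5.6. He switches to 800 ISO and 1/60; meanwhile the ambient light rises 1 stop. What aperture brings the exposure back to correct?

f/2.8

Scene light: 1 stop brighter.
ISO: 12800 → 6400 → 3200 → 1600 → 800 — 4 stops dropped (darker).
Shutter speed: 1/125 → 1/60 — 1 stop longer (brighter).
Net so far: 2 stops darker. Aperture: f/5.6 → f/4 → f/2.8.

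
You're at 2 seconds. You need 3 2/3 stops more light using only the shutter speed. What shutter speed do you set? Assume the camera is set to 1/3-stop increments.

Shutter speed: 2 → 2.5 → 3.2 → 4 → 5 → 6 → 8 → 10 → 13 → 15 → 20 → 25 — 3 2/3 stops longer (brighter).

25 s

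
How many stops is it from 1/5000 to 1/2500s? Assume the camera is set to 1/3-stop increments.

1/5000 → 1/4000 → 1/3200 → 1/2500 — count the steps: 3 third-stops = 1 stop.

1 stop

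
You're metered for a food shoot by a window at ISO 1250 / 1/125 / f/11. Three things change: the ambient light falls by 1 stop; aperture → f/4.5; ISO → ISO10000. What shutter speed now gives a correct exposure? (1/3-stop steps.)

1/3200s

Scene light: 1 stop darker.
Aperture: f/11 → f/10 → f/9 → f/8 → f/7.1 → f/6.3 → f/5.6 → f/5 → f/4.5 — 2 2/3 stops opened up (brighter).
ISO: 1250 → 1600 → 2000 → 2500 → 3200 → 4000 → 5000 → 6400 → 8000 → 10000 — 3 stops raised (brighter).
Net so far: 4 2/3 stops brighter. Shutter speed: 1/125 → 1/160 → 1/200 → 1/250 → 1/320 → 1/400 → 1/500 → 1/640 → 1/800 → 1/1000 → 1/1250 → 1/1600 → 1/2000 → 1/2500 → 1/3200.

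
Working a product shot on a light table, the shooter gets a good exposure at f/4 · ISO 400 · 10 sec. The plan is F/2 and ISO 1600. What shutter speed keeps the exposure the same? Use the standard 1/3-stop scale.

0.6 s

Aperture: f/4 → f/3.5 → f/3.2 → f/2.8 → f/2.5 → f/2.2 → f/2 — 2 stops opened up (brighter).
ISO: 400 → 500 → 640 → 800 → 1000 → 1250 → 1600 — 2 stops raised (brighter).
Net change so far: 4 stops brighter. Offset with the shutter speed: 10 → 8 → 6 → 5 → 4 → 3.2 → 2.5 → 2 → 1.6 → 1.3 → 1 → 0.8 → 0.6.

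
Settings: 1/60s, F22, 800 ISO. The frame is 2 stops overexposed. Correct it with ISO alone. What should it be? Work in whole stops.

Overexposed by 2 stops → need 2 stops darker.
ISO: 800 → 400 → 200.

ISO 200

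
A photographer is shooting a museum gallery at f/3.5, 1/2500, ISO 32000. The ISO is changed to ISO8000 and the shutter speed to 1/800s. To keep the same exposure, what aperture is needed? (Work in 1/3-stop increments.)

ISO: 32000 → 25600 → 20000 → 16000 → 12800 → 10000 → 8000 — 2 stops lower (darker).
Shutter speed: 1/2500 → 1/2000 → 1/1600 → 1/1250 → 1/1000 → 1/800 — 1 2/3 stops longer (brighter).
Net change so far: 1/3 stop darker. Offset with the aperture: f/3.5 → f/3.2.

f/3.2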